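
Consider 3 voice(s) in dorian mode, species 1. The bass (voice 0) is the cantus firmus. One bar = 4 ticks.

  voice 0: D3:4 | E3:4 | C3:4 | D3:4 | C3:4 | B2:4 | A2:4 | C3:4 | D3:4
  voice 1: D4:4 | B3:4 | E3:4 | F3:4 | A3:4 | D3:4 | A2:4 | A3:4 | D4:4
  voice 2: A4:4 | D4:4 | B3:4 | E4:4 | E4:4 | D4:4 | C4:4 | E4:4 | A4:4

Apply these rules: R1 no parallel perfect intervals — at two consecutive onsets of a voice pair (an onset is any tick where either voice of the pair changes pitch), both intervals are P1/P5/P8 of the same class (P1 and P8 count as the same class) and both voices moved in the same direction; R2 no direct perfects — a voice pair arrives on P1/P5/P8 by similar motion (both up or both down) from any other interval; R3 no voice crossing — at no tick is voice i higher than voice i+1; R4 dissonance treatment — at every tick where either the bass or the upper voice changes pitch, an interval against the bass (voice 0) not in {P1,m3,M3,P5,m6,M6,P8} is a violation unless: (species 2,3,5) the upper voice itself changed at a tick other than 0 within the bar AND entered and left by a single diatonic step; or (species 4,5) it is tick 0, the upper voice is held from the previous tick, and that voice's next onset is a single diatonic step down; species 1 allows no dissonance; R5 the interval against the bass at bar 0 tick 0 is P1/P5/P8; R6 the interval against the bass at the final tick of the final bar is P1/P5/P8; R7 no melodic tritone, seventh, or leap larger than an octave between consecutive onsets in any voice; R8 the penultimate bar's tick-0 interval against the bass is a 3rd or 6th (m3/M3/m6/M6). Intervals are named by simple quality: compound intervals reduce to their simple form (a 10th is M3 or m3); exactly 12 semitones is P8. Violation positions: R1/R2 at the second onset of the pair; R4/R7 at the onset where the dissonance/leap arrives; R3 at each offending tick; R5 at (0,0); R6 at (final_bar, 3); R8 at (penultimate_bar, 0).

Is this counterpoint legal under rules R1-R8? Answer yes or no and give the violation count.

bar 0: v0=D3 v1=D4 v2=A4 (P5)
bar 1: v0=E3 v1=B3 v2=D4 (m7)
bar 2: v0=C3 v1=E3 v2=B3 (M7)
bar 3: v0=D3 v1=F3 v2=E4 (M2)
bar 4: v0=C3 v1=A3 v2=E4 (M3)
bar 5: v0=B2 v1=D3 v2=D4 (m3)
bar 6: v0=A2 v1=A2 v2=C4 (m3)
bar 7: v0=C3 v1=A3 v2=E4 (M3)
bar 8: v0=D3 v1=D4 v2=A4 (P5)
  R4 @ bar1.0: E3/D4 m7 untreated
  R2 @ bar2.0: B3/D4 m3 -> E3/B3 P5 similar
  R4 @ bar2.0: C3/B3 M7 untreated
  R4 @ bar3.0: D3/E4 M2 untreated
  R2 @ bar5.0: A3/E4 P5 -> D3/D4 P8 similar
  R2 @ bar6.0: B2/D3 m3 -> A2/A2 P1 similar
  R2 @ bar7.0: A2/C4 m3 -> A3/E4 P5 similar
  R1 @ bar8.0: A3/E4 P5 -> D4/A4 P5 similar
  R2 @ bar8.0: C3/A3 M6 -> D3/D4 P8 similar
  R2 @ bar8.0: C3/E4 M3 -> D3/A4 P5 similar

No (10 violations)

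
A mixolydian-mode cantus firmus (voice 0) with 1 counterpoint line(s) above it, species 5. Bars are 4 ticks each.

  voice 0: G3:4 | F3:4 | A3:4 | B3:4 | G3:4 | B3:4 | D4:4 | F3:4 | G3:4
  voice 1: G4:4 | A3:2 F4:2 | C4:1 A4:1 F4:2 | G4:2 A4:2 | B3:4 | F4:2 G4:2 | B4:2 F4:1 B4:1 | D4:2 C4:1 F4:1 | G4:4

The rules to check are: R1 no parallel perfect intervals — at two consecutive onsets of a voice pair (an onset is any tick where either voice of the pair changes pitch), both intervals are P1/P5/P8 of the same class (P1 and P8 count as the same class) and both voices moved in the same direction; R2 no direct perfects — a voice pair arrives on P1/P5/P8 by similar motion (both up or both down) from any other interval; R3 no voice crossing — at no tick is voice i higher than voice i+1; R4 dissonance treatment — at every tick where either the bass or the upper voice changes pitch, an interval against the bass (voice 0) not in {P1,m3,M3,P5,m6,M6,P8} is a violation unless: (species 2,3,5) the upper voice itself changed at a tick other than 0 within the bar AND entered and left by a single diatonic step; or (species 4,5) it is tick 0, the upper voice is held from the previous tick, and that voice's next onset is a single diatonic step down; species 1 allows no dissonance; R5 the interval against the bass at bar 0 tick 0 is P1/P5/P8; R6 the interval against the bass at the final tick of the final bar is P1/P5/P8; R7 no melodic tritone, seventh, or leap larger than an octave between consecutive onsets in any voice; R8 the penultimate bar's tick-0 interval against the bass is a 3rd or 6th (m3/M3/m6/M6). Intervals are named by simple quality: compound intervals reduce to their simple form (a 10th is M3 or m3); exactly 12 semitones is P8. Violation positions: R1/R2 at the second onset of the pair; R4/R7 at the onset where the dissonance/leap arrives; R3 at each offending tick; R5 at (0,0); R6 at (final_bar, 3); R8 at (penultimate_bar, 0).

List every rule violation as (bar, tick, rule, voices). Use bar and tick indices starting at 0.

(1, 0, R7, (1,))
(3, 2, R4, (0, 1))
(4, 0, R7, (1,))
(5, 0, R4, (0, 1))
(5, 0, R7, (1,))
(6, 2, R7, (1,))
(6, 3, R7, (1,))
(8, 0, R1, (0, 1))

bar 0: v0=G3 v1=G4 downbeat P8
bar 1: v0=F3 v1=A3 downbeat M3
bar 2: v0=A3 v1=C4 downbeat m3
bar 3: v0=B3 v1=G4 downbeat m6
bar 4: v0=G3 v1=B3 downbeat M3
bar 5: v0=B3 v1=F4 downbeat TT
bar 6: v0=D4 v1=B4 downbeat M6
bar 7: v0=F3 v1=D4 downbeat M6
bar 8: v0=G3 v1=G4 downbeat P8
  -> R7 @ bar 1 tick 0 v(1,): G4->A3 leap 10st
  -> R4 @ bar 3 tick 2 v(0, 1): B3/A4 m7 untreated
  -> R7 @ bar 4 tick 0 v(1,): A4->B3 leap 10st
  -> R4 @ bar 5 tick 0 v(0, 1): B3/F4 TT untreated
  -> R7 @ bar 5 tick 0 v(1,): B3->F4 leap 6st
  -> R7 @ bar 6 tick 2 v(1,): B4->F4 leap 6st
  -> R7 @ bar 6 tick 3 v(1,): F4->B4 leap 6st
  -> R1 @ bar 8 tick 0 v(0, 1): F3/F4 P8 -> G3/G4 P8 similar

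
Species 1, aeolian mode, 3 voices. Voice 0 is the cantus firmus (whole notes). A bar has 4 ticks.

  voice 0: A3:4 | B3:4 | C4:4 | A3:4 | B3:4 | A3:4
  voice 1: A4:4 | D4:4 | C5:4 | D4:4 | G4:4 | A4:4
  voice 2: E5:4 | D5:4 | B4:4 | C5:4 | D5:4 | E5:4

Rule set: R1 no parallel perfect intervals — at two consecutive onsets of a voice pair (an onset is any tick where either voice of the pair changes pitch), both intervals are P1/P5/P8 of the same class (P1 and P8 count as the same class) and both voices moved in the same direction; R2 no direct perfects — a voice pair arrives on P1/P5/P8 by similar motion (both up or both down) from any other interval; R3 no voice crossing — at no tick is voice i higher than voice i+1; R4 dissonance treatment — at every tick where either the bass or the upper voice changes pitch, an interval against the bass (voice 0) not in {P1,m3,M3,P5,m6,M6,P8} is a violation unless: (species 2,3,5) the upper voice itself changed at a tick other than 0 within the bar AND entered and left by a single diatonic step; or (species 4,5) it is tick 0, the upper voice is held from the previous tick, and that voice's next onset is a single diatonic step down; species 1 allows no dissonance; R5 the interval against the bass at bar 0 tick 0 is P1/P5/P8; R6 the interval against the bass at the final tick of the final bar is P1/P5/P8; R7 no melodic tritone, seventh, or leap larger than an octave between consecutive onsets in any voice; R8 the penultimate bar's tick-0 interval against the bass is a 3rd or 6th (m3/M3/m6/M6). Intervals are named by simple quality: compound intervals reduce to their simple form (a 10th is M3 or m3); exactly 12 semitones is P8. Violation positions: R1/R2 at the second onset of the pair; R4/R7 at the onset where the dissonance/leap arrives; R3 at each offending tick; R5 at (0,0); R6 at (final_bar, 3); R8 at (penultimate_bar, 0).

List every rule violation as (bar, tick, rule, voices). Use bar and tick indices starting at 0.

(1, 0, R2, (1, 2))
(2, 0, R2, (0, 1))
(2, 0, R3, (1, 2))
(2, 0, R4, (0, 2))
(2, 0, R7, (1,))
(2, 1, R3, (1, 2))
(2, 2, R3, (1, 2))
(2, 3, R3, (1, 2))
(3, 0, R4, (0, 1))
(3, 0, R7, (1,))
(4, 0, R2, (1, 2))
(5, 0, R1, (1, 2))

bar 0: v0=A3 v1=A4 v2=E5 downbeat P5
bar 1: v0=B3 v1=D4 v2=D5 downbeat m3
bar 2: v0=C4 v1=C5 v2=B4 downbeat M7
bar 3: v0=A3 v1=D4 v2=C5 downbeat m3
bar 4: v0=B3 v1=G4 v2=D5 downbeat m3
bar 5: v0=A3 v1=A4 v2=E5 downbeat P5
  -> R2 @ bar 1 tick 0 v(1, 2): A4/E5 P5 -> D4/D5 P8 similar
  -> R2 @ bar 2 tick 0 v(0, 1): B3/D4 m3 -> C4/C5 P8 similar
  -> R3 @ bar 2 tick 0 v(1, 2): C5 above B4
  -> R4 @ bar 2 tick 0 v(0, 2): C4/B4 M7 untreated
  -> R7 @ bar 2 tick 0 v(1,): D4->C5 leap 10st
  -> R3 @ bar 2 tick 1 v(1, 2): C5 above B4
  -> R3 @ bar 2 tick 2 v(1, 2): C5 above B4
  -> R3 @ bar 2 tick 3 v(1, 2): C5 above B4
  -> R4 @ bar 3 tick 0 v(0, 1): A3/D4 P4 untreated
  -> R7 @ bar 3 tick 0 v(1,): C5->D4 leap 10st
  -> R2 @ bar 4 tick 0 v(1, 2): D4/C5 m7 -> G4/D5 P5 similar
  -> R1 @ bar 5 tick 0 v(1, 2): G4/D5 P5 -> A4/E5 P5 similar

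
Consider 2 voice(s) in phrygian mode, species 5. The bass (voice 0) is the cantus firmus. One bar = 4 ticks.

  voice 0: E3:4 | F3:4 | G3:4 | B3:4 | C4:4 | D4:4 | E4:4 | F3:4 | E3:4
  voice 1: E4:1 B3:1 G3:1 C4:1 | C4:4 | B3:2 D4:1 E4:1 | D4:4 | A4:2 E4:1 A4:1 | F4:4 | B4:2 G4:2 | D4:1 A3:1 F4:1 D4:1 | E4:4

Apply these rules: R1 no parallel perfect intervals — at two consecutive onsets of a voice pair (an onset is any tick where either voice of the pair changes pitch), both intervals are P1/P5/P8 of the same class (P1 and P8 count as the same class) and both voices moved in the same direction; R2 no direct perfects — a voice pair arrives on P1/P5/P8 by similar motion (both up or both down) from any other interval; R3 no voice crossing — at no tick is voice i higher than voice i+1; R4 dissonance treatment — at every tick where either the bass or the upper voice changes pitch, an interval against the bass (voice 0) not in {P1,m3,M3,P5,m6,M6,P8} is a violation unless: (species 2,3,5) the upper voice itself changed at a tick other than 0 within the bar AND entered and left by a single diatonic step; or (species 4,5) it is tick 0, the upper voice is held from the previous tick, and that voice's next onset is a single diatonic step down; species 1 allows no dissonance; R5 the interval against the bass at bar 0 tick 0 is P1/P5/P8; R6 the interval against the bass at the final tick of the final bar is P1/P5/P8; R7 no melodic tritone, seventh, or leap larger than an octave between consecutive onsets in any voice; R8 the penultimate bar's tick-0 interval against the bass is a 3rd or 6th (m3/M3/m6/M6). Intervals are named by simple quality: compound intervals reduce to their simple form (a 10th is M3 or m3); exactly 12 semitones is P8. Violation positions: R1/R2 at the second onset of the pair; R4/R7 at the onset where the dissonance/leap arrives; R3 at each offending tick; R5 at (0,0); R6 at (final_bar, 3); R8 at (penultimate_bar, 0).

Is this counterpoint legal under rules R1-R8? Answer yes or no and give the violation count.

bar 0: v0=E3 v1=E4 (P8)
bar 1: v0=F3 v1=C4 (P5)
bar 2: v0=G3 v1=B3 (M3)
bar 3: v0=B3 v1=D4 (m3)
bar 4: v0=C4 v1=A4 (M6)
bar 5: v0=D4 v1=F4 (m3)
bar 6: v0=E4 v1=B4 (P5)
bar 7: v0=F3 v1=D4 (M6)
bar 8: v0=E3 v1=E4 (P8)
  R2 @ bar6.0: D4/F4 m3 -> E4/B4 P5 similar
  R7 @ bar6.0: F4->B4 leap 6st
  R7 @ bar7.0: E4->F3 leap 11st

No (3 violations)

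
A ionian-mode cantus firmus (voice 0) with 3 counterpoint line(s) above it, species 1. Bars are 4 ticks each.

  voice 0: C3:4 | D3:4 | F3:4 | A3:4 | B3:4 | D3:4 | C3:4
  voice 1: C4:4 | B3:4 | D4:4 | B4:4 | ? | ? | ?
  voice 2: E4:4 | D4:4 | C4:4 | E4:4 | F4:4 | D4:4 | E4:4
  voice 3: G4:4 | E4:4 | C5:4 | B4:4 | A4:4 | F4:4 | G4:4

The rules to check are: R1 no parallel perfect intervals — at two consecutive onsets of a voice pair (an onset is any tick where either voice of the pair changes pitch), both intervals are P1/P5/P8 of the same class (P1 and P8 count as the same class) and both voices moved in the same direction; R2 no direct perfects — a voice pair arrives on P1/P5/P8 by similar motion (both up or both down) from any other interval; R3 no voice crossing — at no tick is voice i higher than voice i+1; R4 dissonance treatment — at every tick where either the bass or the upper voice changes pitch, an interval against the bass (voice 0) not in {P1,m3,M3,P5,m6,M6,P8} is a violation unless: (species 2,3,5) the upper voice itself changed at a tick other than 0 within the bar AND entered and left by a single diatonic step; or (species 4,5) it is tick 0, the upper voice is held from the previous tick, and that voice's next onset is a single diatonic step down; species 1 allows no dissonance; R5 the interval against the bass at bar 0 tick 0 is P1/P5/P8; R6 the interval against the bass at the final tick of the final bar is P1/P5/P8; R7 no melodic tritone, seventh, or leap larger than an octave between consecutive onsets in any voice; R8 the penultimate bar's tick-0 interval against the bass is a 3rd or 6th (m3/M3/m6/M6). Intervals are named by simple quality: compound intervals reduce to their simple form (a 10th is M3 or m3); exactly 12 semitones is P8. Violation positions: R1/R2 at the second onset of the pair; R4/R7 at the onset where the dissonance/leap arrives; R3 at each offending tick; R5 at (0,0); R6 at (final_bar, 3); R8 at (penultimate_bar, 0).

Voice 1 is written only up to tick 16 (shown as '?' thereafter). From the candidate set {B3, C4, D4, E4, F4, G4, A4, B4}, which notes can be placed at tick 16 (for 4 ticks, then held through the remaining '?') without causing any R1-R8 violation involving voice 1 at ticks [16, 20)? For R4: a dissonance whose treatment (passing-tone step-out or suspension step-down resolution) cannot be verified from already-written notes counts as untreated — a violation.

{B3}

B3: legal
C4: violates R4,R7
D4: violates R2
E4: violates R4
F4: violates R4,R7
G4: violates R3
A4: violates R1,R3,R4
B4: violates R3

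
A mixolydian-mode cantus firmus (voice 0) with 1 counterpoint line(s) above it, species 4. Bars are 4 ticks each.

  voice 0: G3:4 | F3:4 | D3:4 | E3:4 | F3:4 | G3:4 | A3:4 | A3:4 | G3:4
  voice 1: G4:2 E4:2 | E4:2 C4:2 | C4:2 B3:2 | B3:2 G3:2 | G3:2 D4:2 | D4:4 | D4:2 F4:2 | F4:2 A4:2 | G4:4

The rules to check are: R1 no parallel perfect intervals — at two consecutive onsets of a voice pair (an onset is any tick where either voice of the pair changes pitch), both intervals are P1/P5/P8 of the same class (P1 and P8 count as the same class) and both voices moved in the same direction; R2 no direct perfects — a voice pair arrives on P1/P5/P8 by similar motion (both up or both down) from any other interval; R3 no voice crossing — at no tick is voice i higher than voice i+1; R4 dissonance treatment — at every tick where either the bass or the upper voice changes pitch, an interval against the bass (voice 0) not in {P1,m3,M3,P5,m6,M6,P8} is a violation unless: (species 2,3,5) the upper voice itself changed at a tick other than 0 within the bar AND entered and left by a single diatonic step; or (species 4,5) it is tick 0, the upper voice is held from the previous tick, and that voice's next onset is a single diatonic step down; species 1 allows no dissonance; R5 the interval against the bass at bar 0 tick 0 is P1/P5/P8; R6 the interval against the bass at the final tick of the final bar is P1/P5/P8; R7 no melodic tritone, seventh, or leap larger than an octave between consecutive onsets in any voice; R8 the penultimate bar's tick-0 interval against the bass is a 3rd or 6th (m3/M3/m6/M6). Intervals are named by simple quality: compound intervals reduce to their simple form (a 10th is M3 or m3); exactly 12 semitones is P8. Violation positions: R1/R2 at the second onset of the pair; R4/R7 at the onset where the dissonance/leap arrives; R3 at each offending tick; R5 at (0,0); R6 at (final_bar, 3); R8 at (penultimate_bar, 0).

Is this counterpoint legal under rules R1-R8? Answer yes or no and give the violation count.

No (4 violations)

bar 0: v0=G3 v1=G4 (P8)
bar 1: v0=F3 v1=E4 (M7)
bar 2: v0=D3 v1=C4 (m7)
bar 3: v0=E3 v1=B3 (P5)
bar 4: v0=F3 v1=G3 (M2)
bar 5: v0=G3 v1=D4 (P5)
bar 6: v0=A3 v1=D4 (P4)
bar 7: v0=A3 v1=F4 (m6)
bar 8: v0=G3 v1=G4 (P8)
  R4 @ bar1.0: F3/E4 M7 untreated
  R4 @ bar4.0: F3/G3 M2 untreated
  R4 @ bar6.0: A3/D4 P4 untreated
  R1 @ bar8.0: A3/A4 P8 -> G3/G4 P8 similar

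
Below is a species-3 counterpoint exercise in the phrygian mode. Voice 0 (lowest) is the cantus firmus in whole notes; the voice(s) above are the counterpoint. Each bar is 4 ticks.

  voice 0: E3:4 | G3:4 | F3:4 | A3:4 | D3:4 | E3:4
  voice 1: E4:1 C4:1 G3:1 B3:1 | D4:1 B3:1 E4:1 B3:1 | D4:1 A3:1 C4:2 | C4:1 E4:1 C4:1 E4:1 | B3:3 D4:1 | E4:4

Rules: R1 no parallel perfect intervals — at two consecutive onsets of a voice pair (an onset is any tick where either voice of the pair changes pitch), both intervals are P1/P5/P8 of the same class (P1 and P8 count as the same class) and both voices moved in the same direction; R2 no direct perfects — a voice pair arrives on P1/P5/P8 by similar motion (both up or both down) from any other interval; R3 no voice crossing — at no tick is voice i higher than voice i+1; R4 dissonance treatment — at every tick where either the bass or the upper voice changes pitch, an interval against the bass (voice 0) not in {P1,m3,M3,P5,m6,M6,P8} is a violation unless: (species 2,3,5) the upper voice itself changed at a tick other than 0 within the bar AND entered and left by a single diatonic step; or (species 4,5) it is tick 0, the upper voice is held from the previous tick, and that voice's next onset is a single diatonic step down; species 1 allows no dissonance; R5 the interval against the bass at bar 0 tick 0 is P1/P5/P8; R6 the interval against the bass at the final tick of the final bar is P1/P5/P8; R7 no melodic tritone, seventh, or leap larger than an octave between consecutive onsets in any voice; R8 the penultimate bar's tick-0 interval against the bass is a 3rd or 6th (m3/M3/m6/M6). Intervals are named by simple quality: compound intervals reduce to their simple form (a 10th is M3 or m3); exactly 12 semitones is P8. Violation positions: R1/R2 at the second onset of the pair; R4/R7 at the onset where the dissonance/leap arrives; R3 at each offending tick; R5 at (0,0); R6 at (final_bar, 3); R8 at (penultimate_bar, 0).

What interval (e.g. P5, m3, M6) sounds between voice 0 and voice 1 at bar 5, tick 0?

voice 0=E3 voice 1=E4 -> P8

P8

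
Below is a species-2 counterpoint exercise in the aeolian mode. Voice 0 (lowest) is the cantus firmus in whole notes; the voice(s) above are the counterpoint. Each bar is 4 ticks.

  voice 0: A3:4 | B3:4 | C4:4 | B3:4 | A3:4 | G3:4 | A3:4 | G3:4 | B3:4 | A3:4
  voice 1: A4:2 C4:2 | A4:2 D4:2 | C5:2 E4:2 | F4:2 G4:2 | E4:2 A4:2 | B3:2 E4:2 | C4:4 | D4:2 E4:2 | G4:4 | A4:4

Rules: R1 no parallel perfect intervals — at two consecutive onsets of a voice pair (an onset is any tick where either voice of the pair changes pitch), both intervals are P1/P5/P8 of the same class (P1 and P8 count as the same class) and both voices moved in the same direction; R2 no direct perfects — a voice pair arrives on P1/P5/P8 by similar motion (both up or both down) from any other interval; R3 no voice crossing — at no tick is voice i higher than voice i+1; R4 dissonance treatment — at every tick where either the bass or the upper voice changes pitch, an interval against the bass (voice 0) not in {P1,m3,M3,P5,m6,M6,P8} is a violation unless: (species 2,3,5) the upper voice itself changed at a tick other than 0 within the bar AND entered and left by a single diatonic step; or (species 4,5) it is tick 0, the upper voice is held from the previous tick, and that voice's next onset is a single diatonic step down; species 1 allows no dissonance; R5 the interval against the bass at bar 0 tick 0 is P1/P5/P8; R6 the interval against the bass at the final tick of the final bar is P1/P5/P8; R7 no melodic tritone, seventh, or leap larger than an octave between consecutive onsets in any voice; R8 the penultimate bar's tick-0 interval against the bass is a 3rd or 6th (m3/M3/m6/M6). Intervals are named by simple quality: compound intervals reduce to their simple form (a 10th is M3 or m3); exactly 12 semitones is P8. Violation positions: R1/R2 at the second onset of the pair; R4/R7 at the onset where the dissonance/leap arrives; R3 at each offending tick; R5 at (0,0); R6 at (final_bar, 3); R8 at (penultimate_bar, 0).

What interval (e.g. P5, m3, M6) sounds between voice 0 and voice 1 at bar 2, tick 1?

voice 0=C4 voice 1=C5 -> P8

P8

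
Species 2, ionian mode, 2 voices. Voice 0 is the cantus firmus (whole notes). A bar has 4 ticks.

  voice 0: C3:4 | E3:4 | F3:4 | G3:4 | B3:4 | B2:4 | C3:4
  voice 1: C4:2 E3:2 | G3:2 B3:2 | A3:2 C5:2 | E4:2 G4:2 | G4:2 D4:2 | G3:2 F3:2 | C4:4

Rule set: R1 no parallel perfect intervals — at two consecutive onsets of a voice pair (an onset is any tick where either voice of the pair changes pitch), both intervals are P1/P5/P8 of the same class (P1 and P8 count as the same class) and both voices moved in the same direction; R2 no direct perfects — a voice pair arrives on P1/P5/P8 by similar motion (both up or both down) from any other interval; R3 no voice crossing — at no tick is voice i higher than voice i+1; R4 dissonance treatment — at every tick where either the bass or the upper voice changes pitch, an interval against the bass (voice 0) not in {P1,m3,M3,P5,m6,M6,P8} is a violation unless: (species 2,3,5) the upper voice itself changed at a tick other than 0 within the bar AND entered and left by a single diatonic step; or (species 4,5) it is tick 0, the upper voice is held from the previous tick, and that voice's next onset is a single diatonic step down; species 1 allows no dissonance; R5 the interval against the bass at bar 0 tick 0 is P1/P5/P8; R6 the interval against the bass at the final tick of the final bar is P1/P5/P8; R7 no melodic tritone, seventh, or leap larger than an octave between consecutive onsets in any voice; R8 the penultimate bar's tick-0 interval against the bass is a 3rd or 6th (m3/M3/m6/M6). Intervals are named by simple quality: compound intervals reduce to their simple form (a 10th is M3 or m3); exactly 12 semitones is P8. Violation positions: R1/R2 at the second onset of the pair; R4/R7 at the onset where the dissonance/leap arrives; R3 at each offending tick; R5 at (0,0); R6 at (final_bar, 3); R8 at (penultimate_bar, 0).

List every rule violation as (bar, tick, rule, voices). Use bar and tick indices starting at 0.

(2, 2, R7, (1,))
(5, 2, R4, (0, 1))
(6, 0, R2, (0, 1))

bar 0: v0=C3 v1=C4 downbeat P8
bar 1: v0=E3 v1=G3 downbeat m3
bar 2: v0=F3 v1=A3 downbeat M3
bar 3: v0=G3 v1=E4 downbeat M6
bar 4: v0=B3 v1=G4 downbeat m6
bar 5: v0=B2 v1=G3 downbeat m6
bar 6: v0=C3 v1=C4 downbeat P8
  -> R7 @ bar 2 tick 2 v(1,): A3->C5 leap 15st
  -> R4 @ bar 5 tick 2 v(0, 1): B2/F3 TT untreated
  -> R2 @ bar 6 tick 0 v(0, 1): B2/F3 TT -> C3/C4 P8 similar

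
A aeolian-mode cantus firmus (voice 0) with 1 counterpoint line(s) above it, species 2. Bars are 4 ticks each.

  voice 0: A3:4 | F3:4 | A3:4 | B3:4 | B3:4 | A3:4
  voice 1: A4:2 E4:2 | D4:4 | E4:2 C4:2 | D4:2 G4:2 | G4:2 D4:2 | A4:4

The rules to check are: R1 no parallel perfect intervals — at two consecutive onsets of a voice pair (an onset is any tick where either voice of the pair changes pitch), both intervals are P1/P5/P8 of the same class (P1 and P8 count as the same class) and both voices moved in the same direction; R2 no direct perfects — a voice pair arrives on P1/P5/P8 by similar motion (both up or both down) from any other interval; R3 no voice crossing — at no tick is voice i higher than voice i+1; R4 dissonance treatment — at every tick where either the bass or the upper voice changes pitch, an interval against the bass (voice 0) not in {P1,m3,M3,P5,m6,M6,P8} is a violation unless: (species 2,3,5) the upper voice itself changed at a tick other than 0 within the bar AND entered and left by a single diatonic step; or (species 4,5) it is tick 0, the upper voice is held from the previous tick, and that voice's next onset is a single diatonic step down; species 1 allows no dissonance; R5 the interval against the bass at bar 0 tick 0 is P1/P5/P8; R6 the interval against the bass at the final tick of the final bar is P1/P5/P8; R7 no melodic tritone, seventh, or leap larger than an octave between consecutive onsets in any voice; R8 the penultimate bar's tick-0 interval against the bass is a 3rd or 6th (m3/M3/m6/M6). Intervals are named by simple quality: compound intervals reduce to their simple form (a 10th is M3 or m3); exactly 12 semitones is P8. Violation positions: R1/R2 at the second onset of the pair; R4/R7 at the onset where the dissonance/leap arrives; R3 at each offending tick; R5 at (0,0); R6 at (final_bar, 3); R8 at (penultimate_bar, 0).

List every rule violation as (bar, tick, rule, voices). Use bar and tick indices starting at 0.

bar 0: v0=A3 v1=A4 downbeat P8
bar 1: v0=F3 v1=D4 downbeat M6
bar 2: v0=A3 v1=E4 downbeat P5
bar 3: v0=B3 v1=D4 downbeat m3
bar 4: v0=B3 v1=G4 downbeat m6
bar 5: v0=A3 v1=A4 downbeat P8
  -> R2 @ bar 2 tick 0 v(0, 1): F3/D4 M6 -> A3/E4 P5 similar

(2, 0, R2, (0, 1))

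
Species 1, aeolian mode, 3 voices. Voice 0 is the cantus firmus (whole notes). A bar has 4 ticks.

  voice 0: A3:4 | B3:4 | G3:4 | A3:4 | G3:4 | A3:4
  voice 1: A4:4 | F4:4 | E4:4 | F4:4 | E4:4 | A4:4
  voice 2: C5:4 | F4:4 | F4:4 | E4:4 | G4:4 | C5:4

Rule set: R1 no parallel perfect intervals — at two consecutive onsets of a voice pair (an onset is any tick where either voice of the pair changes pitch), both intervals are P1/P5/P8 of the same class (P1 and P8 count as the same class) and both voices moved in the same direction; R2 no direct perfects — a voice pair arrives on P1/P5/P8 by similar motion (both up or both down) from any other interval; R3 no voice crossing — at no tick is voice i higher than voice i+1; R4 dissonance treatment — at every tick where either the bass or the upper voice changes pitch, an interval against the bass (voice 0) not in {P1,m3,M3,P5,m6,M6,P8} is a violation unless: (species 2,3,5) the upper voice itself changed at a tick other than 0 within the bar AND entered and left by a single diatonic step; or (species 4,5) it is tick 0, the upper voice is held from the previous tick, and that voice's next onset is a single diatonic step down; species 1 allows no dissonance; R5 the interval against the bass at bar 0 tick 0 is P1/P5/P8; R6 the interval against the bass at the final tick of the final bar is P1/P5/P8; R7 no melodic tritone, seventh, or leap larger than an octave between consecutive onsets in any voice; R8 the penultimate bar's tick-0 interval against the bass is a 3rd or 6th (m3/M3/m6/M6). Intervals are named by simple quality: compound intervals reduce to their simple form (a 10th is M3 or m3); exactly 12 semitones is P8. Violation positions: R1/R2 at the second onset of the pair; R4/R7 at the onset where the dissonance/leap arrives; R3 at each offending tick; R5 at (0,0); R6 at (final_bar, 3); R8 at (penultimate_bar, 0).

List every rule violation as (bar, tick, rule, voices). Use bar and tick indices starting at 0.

(0, 0, R5, (0, 2))
(1, 0, R2, (1, 2))
(1, 0, R4, (0, 1))
(1, 0, R4, (0, 2))
(2, 0, R4, (0, 2))
(3, 0, R3, (1, 2))
(3, 1, R3, (1, 2))
(3, 2, R3, (1, 2))
(3, 3, R3, (1, 2))
(4, 0, R8, (0, 2))
(5, 0, R2, (0, 1))
(5, 3, R6, (0, 2))

bar 0: v0=A3 v1=A4 v2=C5 downbeat m3
bar 1: v0=B3 v1=F4 v2=F4 downbeat TT
bar 2: v0=G3 v1=E4 v2=F4 downbeat m7
bar 3: v0=A3 v1=F4 v2=E4 downbeat P5
bar 4: v0=G3 v1=E4 v2=G4 downbeat P8
bar 5: v0=A3 v1=A4 v2=C5 downbeat m3
  -> R5 @ bar 0 tick 0 v(0, 2): opens on m3
  -> R2 @ bar 1 tick 0 v(1, 2): A4/C5 m3 -> F4/F4 P1 similar
  -> R4 @ bar 1 tick 0 v(0, 1): B3/F4 TT untreated
  -> R4 @ bar 1 tick 0 v(0, 2): B3/F4 TT untreated
  -> R4 @ bar 2 tick 0 v(0, 2): G3/F4 m7 untreated
  -> R3 @ bar 3 tick 0 v(1, 2): F4 above E4
  -> R3 @ bar 3 tick 1 v(1, 2): F4 above E4
  -> R3 @ bar 3 tick 2 v(1, 2): F4 above E4
  -> R3 @ bar 3 tick 3 v(1, 2): F4 above E4
  -> R8 @ bar 4 tick 0 v(0, 2): penult P8 not 3rd/6th
  -> R2 @ bar 5 tick 0 v(0, 1): G3/E4 M6 -> A3/A4 P8 similar
  -> R6 @ bar 5 tick 3 v(0, 2): closes on m3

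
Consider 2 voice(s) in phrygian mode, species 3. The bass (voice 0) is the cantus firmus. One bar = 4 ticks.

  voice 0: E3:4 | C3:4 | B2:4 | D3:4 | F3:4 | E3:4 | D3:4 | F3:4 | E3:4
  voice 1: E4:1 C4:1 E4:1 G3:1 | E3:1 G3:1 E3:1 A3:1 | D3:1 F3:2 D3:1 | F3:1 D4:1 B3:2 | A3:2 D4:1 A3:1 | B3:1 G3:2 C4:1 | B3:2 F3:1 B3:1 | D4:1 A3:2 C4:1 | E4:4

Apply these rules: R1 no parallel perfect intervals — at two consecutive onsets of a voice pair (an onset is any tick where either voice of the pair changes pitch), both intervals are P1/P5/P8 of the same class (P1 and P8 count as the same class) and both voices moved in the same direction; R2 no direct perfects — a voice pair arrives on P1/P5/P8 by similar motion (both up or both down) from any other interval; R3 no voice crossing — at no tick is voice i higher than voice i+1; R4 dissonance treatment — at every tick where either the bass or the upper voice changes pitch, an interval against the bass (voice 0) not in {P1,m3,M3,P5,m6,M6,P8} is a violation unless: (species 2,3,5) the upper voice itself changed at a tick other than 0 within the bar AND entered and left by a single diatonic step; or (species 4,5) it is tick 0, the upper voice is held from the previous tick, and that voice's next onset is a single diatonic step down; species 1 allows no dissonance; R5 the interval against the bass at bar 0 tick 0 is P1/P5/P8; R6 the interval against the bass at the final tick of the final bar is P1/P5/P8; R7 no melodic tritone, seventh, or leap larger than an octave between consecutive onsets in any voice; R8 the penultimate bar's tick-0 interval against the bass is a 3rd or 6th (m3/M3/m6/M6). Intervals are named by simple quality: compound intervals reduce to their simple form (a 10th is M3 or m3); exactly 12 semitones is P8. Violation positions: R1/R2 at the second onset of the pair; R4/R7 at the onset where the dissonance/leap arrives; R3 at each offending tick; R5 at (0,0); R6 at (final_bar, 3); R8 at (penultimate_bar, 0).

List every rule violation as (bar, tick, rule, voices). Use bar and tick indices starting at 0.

bar 0: v0=E3 v1=E4 downbeat P8
bar 1: v0=C3 v1=E3 downbeat M3
bar 2: v0=B2 v1=D3 downbeat m3
bar 3: v0=D3 v1=F3 downbeat m3
bar 4: v0=F3 v1=A3 downbeat M3
bar 5: v0=E3 v1=B3 downbeat P5
bar 6: v0=D3 v1=B3 downbeat M6
bar 7: v0=F3 v1=D4 downbeat M6
bar 8: v0=E3 v1=E4 downbeat P8
  -> R4 @ bar 2 tick 1 v(0, 1): B2/F3 TT untreated
  -> R7 @ bar 6 tick 2 v(1,): B3->F3 leap 6st
  -> R7 @ bar 6 tick 3 v(1,): F3->B3 leap 6st

(2, 1, R4, (0, 1))
(6, 2, R7, (1,))
(6, 3, R7, (1,))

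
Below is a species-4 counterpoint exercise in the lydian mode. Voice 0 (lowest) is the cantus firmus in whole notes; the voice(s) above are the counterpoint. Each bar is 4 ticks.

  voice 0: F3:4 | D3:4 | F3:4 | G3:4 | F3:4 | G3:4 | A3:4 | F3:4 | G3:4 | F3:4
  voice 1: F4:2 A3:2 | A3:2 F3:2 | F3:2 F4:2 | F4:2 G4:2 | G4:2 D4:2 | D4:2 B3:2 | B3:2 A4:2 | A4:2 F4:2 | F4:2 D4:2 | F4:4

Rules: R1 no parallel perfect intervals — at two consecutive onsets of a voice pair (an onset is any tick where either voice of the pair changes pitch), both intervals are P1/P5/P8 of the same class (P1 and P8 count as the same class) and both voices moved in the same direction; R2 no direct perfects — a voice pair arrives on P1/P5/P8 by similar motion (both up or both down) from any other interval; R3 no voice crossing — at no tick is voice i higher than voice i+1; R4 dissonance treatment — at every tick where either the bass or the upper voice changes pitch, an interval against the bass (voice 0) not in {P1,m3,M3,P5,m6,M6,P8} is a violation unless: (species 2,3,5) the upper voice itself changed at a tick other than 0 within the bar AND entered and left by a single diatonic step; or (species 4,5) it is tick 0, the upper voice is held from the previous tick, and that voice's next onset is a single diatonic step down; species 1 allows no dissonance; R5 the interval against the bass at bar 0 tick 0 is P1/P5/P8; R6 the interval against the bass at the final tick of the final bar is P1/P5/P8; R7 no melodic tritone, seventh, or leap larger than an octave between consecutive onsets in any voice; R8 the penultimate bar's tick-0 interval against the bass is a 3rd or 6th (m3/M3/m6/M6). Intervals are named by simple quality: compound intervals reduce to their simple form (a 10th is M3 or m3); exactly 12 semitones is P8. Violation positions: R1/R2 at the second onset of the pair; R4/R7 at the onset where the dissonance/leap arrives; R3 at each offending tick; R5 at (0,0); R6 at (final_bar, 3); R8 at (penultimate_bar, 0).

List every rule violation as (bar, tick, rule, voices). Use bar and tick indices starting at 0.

bar 0: v0=F3 v1=F4 downbeat P8
bar 1: v0=D3 v1=A3 downbeat P5
bar 2: v0=F3 v1=F3 downbeat P1
bar 3: v0=G3 v1=F4 downbeat m7
bar 4: v0=F3 v1=G4 downbeat M2
bar 5: v0=G3 v1=D4 downbeat P5
bar 6: v0=A3 v1=B3 downbeat M2
bar 7: v0=F3 v1=A4 downbeat M3
bar 8: v0=G3 v1=F4 downbeat m7
bar 9: v0=F3 v1=F4 downbeat P8
  -> R4 @ bar 3 tick 0 v(0, 1): G3/F4 m7 untreated
  -> R4 @ bar 4 tick 0 v(0, 1): F3/G4 M2 untreated
  -> R4 @ bar 6 tick 0 v(0, 1): A3/B3 M2 untreated
  -> R7 @ bar 6 tick 2 v(1,): B3->A4 leap 10st
  -> R4 @ bar 8 tick 0 v(0, 1): G3/F4 m7 untreated
  -> R8 @ bar 8 tick 0 v(0, 1): penult m7 not 3rd/6th

(3, 0, R4, (0, 1))
(4, 0, R4, (0, 1))
(6, 0, R4, (0, 1))
(6, 2, R7, (1,))
(8, 0, R4, (0, 1))
(8, 0, R8, (0, 1))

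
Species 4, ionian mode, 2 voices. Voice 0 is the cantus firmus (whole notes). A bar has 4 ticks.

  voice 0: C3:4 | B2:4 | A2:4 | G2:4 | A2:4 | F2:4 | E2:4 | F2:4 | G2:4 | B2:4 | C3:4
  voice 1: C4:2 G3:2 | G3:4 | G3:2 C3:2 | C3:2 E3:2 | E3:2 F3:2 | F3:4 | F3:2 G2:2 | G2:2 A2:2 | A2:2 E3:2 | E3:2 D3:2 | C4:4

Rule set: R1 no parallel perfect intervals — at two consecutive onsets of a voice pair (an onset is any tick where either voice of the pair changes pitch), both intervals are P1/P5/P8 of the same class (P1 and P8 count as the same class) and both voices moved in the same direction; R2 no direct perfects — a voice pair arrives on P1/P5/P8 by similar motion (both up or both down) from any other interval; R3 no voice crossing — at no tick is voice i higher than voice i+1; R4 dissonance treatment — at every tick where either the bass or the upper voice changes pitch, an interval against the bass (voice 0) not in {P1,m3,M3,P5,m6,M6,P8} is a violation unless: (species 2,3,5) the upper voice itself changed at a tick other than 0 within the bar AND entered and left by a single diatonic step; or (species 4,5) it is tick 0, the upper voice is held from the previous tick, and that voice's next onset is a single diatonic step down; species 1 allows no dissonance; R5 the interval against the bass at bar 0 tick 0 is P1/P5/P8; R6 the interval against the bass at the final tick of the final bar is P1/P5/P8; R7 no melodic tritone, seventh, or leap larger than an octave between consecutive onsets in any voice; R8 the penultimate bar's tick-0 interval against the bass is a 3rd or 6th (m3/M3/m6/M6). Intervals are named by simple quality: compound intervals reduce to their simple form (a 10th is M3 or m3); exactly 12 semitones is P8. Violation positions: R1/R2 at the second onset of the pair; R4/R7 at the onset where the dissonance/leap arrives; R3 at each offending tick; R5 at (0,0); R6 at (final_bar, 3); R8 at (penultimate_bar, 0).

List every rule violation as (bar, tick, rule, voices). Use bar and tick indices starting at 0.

(2, 0, R4, (0, 1))
(3, 0, R4, (0, 1))
(6, 0, R4, (0, 1))
(6, 2, R7, (1,))
(7, 0, R4, (0, 1))
(8, 0, R4, (0, 1))
(9, 0, R8, (0, 1))
(10, 0, R2, (0, 1))
(10, 0, R7, (1,))

bar 0: v0=C3 v1=C4 downbeat P8
bar 1: v0=B2 v1=G3 downbeat m6
bar 2: v0=A2 v1=G3 downbeat m7
bar 3: v0=G2 v1=C3 downbeat P4
bar 4: v0=A2 v1=E3 downbeat P5
bar 5: v0=F2 v1=F3 downbeat P8
bar 6: v0=E2 v1=F3 downbeat m2
bar 7: v0=F2 v1=G2 downbeat M2
bar 8: v0=G2 v1=A2 downbeat M2
bar 9: v0=B2 v1=E3 downbeat P4
bar 10: v0=C3 v1=C4 downbeat P8
  -> R4 @ bar 2 tick 0 v(0, 1): A2/G3 m7 untreated
  -> R4 @ bar 3 tick 0 v(0, 1): G2/C3 P4 untreated
  -> R4 @ bar 6 tick 0 v(0, 1): E2/F3 m2 untreated
  -> R7 @ bar 6 tick 2 v(1,): F3->G2 leap 10st
  -> R4 @ bar 7 tick 0 v(0, 1): F2/G2 M2 untreated
  -> R4 @ bar 8 tick 0 v(0, 1): G2/A2 M2 untreated
  -> R8 @ bar 9 tick 0 v(0, 1): penult P4 not 3rd/6th
  -> R2 @ bar 10 tick 0 v(0, 1): B2/D3 m3 -> C3/C4 P8 similar
  -> R7 @ bar 10 tick 0 v(1,): D3->C4 leap 10st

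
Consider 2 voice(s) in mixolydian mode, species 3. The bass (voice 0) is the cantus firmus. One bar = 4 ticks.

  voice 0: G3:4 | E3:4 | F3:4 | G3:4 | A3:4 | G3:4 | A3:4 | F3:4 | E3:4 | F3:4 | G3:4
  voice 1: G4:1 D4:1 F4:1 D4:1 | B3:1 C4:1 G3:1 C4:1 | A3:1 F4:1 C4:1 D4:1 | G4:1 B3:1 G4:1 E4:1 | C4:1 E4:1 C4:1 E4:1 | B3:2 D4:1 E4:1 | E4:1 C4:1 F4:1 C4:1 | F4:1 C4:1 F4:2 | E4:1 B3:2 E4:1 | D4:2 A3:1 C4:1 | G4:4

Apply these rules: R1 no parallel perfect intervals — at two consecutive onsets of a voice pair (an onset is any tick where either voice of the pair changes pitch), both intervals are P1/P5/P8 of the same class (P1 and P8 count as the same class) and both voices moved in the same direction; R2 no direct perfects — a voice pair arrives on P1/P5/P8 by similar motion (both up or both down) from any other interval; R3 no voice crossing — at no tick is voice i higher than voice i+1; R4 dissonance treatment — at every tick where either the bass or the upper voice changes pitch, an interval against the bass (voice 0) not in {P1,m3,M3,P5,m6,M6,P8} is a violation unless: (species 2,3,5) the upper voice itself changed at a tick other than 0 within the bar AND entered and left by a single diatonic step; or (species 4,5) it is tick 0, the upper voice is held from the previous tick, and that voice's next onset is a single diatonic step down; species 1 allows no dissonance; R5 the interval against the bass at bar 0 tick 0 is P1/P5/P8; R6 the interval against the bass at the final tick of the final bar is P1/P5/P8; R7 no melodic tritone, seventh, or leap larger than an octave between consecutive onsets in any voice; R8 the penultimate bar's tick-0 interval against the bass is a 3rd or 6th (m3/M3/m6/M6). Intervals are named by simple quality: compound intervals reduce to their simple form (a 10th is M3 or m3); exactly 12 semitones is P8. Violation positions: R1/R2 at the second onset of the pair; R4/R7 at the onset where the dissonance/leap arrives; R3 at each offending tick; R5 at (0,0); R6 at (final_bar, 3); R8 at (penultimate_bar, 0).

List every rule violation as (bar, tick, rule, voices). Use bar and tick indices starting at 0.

bar 0: v0=G3 v1=G4 downbeat P8
bar 1: v0=E3 v1=B3 downbeat P5
bar 2: v0=F3 v1=A3 downbeat M3
bar 3: v0=G3 v1=G4 downbeat P8
bar 4: v0=A3 v1=C4 downbeat m3
bar 5: v0=G3 v1=B3 downbeat M3
bar 6: v0=A3 v1=E4 downbeat P5
bar 7: v0=F3 v1=F4 downbeat P8
bar 8: v0=E3 v1=E4 downbeat P8
bar 9: v0=F3 v1=D4 downbeat M6
bar 10: v0=G3 v1=G4 downbeat P8
  -> R4 @ bar 0 tick 2 v(0, 1): G3/F4 m7 untreated
  -> R1 @ bar 1 tick 0 v(0, 1): G3/D4 P5 -> E3/B3 P5 similar
  -> R2 @ bar 3 tick 0 v(0, 1): F3/D4 M6 -> G3/G4 P8 similar
  -> R1 @ bar 8 tick 0 v(0, 1): F3/F4 P8 -> E3/E4 P8 similar
  -> R2 @ bar 10 tick 0 v(0, 1): F3/C4 P5 -> G3/G4 P8 similar

(0, 2, R4, (0, 1))
(1, 0, R1, (0, 1))
(3, 0, R2, (0, 1))
(8, 0, R1, (0, 1))
(10, 0, R2, (0, 1))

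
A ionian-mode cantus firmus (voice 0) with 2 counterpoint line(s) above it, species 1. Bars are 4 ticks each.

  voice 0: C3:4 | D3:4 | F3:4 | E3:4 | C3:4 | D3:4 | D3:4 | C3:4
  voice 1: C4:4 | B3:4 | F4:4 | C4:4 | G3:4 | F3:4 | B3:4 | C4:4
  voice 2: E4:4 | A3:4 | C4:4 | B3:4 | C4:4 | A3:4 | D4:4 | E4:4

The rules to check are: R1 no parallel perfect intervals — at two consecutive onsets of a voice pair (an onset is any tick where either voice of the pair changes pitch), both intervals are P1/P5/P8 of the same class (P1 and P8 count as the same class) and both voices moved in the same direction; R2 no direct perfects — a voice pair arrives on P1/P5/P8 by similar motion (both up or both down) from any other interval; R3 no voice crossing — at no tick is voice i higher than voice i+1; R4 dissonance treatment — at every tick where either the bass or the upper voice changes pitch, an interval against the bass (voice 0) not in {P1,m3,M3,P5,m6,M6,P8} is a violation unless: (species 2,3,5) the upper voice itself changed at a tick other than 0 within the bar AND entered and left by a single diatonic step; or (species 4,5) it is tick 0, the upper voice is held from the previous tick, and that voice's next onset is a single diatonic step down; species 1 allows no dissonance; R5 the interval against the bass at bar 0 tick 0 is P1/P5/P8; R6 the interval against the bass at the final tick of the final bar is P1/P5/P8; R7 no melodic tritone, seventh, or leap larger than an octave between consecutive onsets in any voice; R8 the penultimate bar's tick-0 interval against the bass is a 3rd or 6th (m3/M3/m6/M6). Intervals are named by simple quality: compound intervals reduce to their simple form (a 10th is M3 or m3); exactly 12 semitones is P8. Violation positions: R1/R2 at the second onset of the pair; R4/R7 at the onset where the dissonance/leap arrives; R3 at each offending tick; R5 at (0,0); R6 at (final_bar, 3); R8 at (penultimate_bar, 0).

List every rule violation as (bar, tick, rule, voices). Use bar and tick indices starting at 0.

(0, 0, R5, (0, 2))
(1, 0, R3, (1, 2))
(1, 1, R3, (1, 2))
(1, 2, R3, (1, 2))
(1, 3, R3, (1, 2))
(2, 0, R1, (0, 2))
(2, 0, R2, (0, 1))
(2, 0, R3, (1, 2))
(2, 0, R7, (1,))
(2, 1, R3, (1, 2))
(2, 2, R3, (1, 2))
(2, 3, R3, (1, 2))
(3, 0, R1, (0, 2))
(3, 0, R3, (1, 2))
(3, 1, R3, (1, 2))
(3, 2, R3, (1, 2))
(3, 3, R3, (1, 2))
(4, 0, R2, (0, 1))
(6, 0, R7, (1,))
(6, 0, R8, (0, 2))
(7, 3, R6, (0, 2))

bar 0: v0=C3 v1=C4 v2=E4 downbeat M3
bar 1: v0=D3 v1=B3 v2=A3 downbeat P5
bar 2: v0=F3 v1=F4 v2=C4 downbeat P5
bar 3: v0=E3 v1=C4 v2=B3 downbeat P5
bar 4: v0=C3 v1=G3 v2=C4 downbeat P8
bar 5: v0=D3 v1=F3 v2=A3 downbeat P5
bar 6: v0=D3 v1=B3 v2=D4 downbeat P8
bar 7: v0=C3 v1=C4 v2=E4 downbeat M3
  -> R5 @ bar 0 tick 0 v(0, 2): opens on M3
  -> R3 @ bar 1 tick 0 v(1, 2): B3 above A3
  -> R3 @ bar 1 tick 1 v(1, 2): B3 above A3
  -> R3 @ bar 1 tick 2 v(1, 2): B3 above A3
  -> R3 @ bar 1 tick 3 v(1, 2): B3 above A3
  -> R1 @ bar 2 tick 0 v(0, 2): D3/A3 P5 -> F3/C4 P5 similar
  -> R2 @ bar 2 tick 0 v(0, 1): D3/B3 M6 -> F3/F4 P8 similar
  -> R3 @ bar 2 tick 0 v(1, 2): F4 above C4
  -> R7 @ bar 2 tick 0 v(1,): B3->F4 leap 6st
  -> R3 @ bar 2 tick 1 v(1, 2): F4 above C4
  -> R3 @ bar 2 tick 2 v(1, 2): F4 above C4
  -> R3 @ bar 2 tick 3 v(1, 2): F4 above C4
  -> R1 @ bar 3 tick 0 v(0, 2): F3/C4 P5 -> E3/B3 P5 similar
  -> R3 @ bar 3 tick 0 v(1, 2): C4 above B3
  -> R3 @ bar 3 tick 1 v(1, 2): C4 above B3
  -> R3 @ bar 3 tick 2 v(1, 2): C4 above B3
  -> R3 @ bar 3 tick 3 v(1, 2): C4 above B3
  -> R2 @ bar 4 tick 0 v(0, 1): E3/C4 m6 -> C3/G3 P5 similar
  -> R7 @ bar 6 tick 0 v(1,): F3->B3 leap 6st
  -> R8 @ bar 6 tick 0 v(0, 2): penult P8 not 3rd/6th
  -> R6 @ bar 7 tick 3 v(0, 2): closes on M3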